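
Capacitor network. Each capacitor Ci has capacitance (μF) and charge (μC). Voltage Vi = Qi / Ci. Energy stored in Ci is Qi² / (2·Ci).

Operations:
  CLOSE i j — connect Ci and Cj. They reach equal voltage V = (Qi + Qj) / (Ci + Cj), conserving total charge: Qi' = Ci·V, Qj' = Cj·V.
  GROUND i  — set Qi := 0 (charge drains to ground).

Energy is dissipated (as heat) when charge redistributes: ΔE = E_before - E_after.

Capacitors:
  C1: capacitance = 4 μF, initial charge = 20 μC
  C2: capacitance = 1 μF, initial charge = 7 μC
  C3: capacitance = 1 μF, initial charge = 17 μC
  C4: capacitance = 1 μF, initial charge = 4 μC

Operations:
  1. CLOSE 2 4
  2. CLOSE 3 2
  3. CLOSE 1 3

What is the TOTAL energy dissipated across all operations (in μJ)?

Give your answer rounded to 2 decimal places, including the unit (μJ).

Initial: C1(4μF, Q=20μC, V=5.00V), C2(1μF, Q=7μC, V=7.00V), C3(1μF, Q=17μC, V=17.00V), C4(1μF, Q=4μC, V=4.00V)
Op 1: CLOSE 2-4: Q_total=11.00, C_total=2.00, V=5.50; Q2=5.50, Q4=5.50; dissipated=2.250
Op 2: CLOSE 3-2: Q_total=22.50, C_total=2.00, V=11.25; Q3=11.25, Q2=11.25; dissipated=33.062
Op 3: CLOSE 1-3: Q_total=31.25, C_total=5.00, V=6.25; Q1=25.00, Q3=6.25; dissipated=15.625
Total dissipated: 50.938 μJ

Answer: 50.94 μJ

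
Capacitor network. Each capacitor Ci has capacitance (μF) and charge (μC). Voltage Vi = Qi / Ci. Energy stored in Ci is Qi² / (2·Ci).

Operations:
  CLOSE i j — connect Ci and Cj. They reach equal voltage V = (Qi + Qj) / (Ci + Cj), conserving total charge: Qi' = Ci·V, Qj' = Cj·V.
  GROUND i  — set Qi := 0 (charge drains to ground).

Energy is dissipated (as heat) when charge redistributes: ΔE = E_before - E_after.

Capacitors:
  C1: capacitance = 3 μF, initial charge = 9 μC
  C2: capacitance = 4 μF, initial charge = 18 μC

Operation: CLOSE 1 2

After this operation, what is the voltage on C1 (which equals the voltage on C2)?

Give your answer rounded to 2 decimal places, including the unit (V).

Answer: 3.86 V

Derivation:
Initial: C1(3μF, Q=9μC, V=3.00V), C2(4μF, Q=18μC, V=4.50V)
Op 1: CLOSE 1-2: Q_total=27.00, C_total=7.00, V=3.86; Q1=11.57, Q2=15.43; dissipated=1.929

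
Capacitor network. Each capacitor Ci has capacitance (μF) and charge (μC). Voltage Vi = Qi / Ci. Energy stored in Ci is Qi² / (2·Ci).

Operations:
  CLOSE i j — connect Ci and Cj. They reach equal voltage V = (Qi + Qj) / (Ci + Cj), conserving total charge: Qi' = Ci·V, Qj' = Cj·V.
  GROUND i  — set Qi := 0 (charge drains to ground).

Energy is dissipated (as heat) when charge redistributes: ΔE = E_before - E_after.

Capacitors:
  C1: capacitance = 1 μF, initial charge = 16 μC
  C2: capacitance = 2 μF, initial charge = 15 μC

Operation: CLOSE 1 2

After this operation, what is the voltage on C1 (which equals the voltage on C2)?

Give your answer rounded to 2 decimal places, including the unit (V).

Initial: C1(1μF, Q=16μC, V=16.00V), C2(2μF, Q=15μC, V=7.50V)
Op 1: CLOSE 1-2: Q_total=31.00, C_total=3.00, V=10.33; Q1=10.33, Q2=20.67; dissipated=24.083

Answer: 10.33 V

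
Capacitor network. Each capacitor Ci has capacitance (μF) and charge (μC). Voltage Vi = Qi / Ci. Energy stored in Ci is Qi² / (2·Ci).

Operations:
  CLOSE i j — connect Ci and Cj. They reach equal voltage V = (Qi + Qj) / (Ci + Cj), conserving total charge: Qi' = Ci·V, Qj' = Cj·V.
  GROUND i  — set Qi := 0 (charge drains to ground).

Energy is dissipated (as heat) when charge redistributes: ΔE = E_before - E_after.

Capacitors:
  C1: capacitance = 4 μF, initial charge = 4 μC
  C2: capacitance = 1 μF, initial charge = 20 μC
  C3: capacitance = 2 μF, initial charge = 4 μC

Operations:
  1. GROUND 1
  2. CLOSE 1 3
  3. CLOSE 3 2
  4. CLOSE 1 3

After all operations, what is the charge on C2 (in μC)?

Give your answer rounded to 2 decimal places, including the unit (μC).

Initial: C1(4μF, Q=4μC, V=1.00V), C2(1μF, Q=20μC, V=20.00V), C3(2μF, Q=4μC, V=2.00V)
Op 1: GROUND 1: Q1=0; energy lost=2.000
Op 2: CLOSE 1-3: Q_total=4.00, C_total=6.00, V=0.67; Q1=2.67, Q3=1.33; dissipated=2.667
Op 3: CLOSE 3-2: Q_total=21.33, C_total=3.00, V=7.11; Q3=14.22, Q2=7.11; dissipated=124.593
Op 4: CLOSE 1-3: Q_total=16.89, C_total=6.00, V=2.81; Q1=11.26, Q3=5.63; dissipated=27.687
Final charges: Q1=11.26, Q2=7.11, Q3=5.63

Answer: 7.11 μC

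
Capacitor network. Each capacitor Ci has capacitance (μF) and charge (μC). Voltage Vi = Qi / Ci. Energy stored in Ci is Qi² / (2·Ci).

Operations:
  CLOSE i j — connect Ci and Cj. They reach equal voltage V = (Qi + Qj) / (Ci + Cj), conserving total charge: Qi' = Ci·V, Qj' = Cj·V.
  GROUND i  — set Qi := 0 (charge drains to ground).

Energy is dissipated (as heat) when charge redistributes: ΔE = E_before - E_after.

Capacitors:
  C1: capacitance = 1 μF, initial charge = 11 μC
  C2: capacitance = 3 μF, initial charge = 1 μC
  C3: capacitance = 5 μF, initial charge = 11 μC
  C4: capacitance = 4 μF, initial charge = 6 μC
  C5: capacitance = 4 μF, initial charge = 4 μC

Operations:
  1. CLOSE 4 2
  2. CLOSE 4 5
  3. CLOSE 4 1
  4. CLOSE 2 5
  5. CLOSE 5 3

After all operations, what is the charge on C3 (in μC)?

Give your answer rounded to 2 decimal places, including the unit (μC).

Initial: C1(1μF, Q=11μC, V=11.00V), C2(3μF, Q=1μC, V=0.33V), C3(5μF, Q=11μC, V=2.20V), C4(4μF, Q=6μC, V=1.50V), C5(4μF, Q=4μC, V=1.00V)
Op 1: CLOSE 4-2: Q_total=7.00, C_total=7.00, V=1.00; Q4=4.00, Q2=3.00; dissipated=1.167
Op 2: CLOSE 4-5: Q_total=8.00, C_total=8.00, V=1.00; Q4=4.00, Q5=4.00; dissipated=0.000
Op 3: CLOSE 4-1: Q_total=15.00, C_total=5.00, V=3.00; Q4=12.00, Q1=3.00; dissipated=40.000
Op 4: CLOSE 2-5: Q_total=7.00, C_total=7.00, V=1.00; Q2=3.00, Q5=4.00; dissipated=0.000
Op 5: CLOSE 5-3: Q_total=15.00, C_total=9.00, V=1.67; Q5=6.67, Q3=8.33; dissipated=1.600
Final charges: Q1=3.00, Q2=3.00, Q3=8.33, Q4=12.00, Q5=6.67

Answer: 8.33 μC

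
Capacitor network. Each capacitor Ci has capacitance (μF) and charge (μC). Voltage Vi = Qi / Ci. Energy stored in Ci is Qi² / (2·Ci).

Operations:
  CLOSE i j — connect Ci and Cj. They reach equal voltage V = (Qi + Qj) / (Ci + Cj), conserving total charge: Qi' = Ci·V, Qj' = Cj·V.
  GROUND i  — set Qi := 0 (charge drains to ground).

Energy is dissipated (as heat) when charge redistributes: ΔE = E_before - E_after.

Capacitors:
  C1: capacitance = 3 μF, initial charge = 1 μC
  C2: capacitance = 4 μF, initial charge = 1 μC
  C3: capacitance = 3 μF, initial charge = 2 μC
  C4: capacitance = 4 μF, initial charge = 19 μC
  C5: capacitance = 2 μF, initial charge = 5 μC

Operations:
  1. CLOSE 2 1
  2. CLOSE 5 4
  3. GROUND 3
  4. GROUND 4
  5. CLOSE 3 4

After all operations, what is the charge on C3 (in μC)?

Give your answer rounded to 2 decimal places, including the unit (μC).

Answer: 0.00 μC

Derivation:
Initial: C1(3μF, Q=1μC, V=0.33V), C2(4μF, Q=1μC, V=0.25V), C3(3μF, Q=2μC, V=0.67V), C4(4μF, Q=19μC, V=4.75V), C5(2μF, Q=5μC, V=2.50V)
Op 1: CLOSE 2-1: Q_total=2.00, C_total=7.00, V=0.29; Q2=1.14, Q1=0.86; dissipated=0.006
Op 2: CLOSE 5-4: Q_total=24.00, C_total=6.00, V=4.00; Q5=8.00, Q4=16.00; dissipated=3.375
Op 3: GROUND 3: Q3=0; energy lost=0.667
Op 4: GROUND 4: Q4=0; energy lost=32.000
Op 5: CLOSE 3-4: Q_total=0.00, C_total=7.00, V=0.00; Q3=0.00, Q4=0.00; dissipated=0.000
Final charges: Q1=0.86, Q2=1.14, Q3=0.00, Q4=0.00, Q5=8.00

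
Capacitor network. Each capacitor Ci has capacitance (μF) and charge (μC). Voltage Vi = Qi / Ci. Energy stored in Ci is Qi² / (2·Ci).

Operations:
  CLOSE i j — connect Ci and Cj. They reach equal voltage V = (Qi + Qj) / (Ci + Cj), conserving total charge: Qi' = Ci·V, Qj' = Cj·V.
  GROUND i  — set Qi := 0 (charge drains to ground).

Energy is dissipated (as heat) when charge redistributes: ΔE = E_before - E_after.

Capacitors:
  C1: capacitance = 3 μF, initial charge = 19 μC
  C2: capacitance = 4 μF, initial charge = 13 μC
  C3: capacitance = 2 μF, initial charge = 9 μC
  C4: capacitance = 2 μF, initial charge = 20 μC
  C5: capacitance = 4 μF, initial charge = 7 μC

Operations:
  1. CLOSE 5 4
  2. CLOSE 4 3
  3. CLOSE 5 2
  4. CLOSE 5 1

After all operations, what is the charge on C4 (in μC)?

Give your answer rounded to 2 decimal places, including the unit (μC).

Answer: 9.00 μC

Derivation:
Initial: C1(3μF, Q=19μC, V=6.33V), C2(4μF, Q=13μC, V=3.25V), C3(2μF, Q=9μC, V=4.50V), C4(2μF, Q=20μC, V=10.00V), C5(4μF, Q=7μC, V=1.75V)
Op 1: CLOSE 5-4: Q_total=27.00, C_total=6.00, V=4.50; Q5=18.00, Q4=9.00; dissipated=45.375
Op 2: CLOSE 4-3: Q_total=18.00, C_total=4.00, V=4.50; Q4=9.00, Q3=9.00; dissipated=0.000
Op 3: CLOSE 5-2: Q_total=31.00, C_total=8.00, V=3.88; Q5=15.50, Q2=15.50; dissipated=1.562
Op 4: CLOSE 5-1: Q_total=34.50, C_total=7.00, V=4.93; Q5=19.71, Q1=14.79; dissipated=5.180
Final charges: Q1=14.79, Q2=15.50, Q3=9.00, Q4=9.00, Q5=19.71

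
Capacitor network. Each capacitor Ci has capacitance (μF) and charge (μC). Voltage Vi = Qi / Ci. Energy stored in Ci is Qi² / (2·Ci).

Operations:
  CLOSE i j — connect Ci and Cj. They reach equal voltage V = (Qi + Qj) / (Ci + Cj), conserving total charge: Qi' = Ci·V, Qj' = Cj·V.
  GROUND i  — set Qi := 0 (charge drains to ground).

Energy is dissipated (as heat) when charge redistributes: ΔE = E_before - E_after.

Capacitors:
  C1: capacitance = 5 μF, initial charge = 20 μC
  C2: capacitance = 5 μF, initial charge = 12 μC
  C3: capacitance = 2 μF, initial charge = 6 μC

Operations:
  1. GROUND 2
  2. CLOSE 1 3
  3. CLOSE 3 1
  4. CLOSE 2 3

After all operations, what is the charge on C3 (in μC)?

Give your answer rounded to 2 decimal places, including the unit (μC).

Answer: 2.12 μC

Derivation:
Initial: C1(5μF, Q=20μC, V=4.00V), C2(5μF, Q=12μC, V=2.40V), C3(2μF, Q=6μC, V=3.00V)
Op 1: GROUND 2: Q2=0; energy lost=14.400
Op 2: CLOSE 1-3: Q_total=26.00, C_total=7.00, V=3.71; Q1=18.57, Q3=7.43; dissipated=0.714
Op 3: CLOSE 3-1: Q_total=26.00, C_total=7.00, V=3.71; Q3=7.43, Q1=18.57; dissipated=0.000
Op 4: CLOSE 2-3: Q_total=7.43, C_total=7.00, V=1.06; Q2=5.31, Q3=2.12; dissipated=9.854
Final charges: Q1=18.57, Q2=5.31, Q3=2.12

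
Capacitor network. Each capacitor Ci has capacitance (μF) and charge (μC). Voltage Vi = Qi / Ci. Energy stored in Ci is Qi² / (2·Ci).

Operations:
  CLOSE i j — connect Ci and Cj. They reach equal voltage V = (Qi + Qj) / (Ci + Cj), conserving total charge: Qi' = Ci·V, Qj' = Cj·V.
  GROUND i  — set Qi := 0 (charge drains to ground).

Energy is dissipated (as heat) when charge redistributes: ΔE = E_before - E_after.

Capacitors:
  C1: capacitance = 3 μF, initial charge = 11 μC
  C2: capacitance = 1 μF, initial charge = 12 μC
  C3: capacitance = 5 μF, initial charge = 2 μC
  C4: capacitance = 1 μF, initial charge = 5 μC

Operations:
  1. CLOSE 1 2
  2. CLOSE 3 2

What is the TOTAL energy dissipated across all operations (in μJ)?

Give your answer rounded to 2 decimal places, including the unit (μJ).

Initial: C1(3μF, Q=11μC, V=3.67V), C2(1μF, Q=12μC, V=12.00V), C3(5μF, Q=2μC, V=0.40V), C4(1μF, Q=5μC, V=5.00V)
Op 1: CLOSE 1-2: Q_total=23.00, C_total=4.00, V=5.75; Q1=17.25, Q2=5.75; dissipated=26.042
Op 2: CLOSE 3-2: Q_total=7.75, C_total=6.00, V=1.29; Q3=6.46, Q2=1.29; dissipated=11.926
Total dissipated: 37.968 μJ

Answer: 37.97 μJ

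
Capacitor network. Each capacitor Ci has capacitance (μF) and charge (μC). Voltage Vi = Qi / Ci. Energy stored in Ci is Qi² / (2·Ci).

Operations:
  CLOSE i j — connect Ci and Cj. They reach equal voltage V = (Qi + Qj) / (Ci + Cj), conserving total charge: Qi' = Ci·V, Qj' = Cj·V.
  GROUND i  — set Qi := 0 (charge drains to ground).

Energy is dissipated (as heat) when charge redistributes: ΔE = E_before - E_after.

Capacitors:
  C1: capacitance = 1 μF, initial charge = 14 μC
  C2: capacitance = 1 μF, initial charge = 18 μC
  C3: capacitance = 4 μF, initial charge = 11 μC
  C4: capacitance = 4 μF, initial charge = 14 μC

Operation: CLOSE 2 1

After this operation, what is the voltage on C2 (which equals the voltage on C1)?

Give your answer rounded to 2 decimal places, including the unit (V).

Answer: 16.00 V

Derivation:
Initial: C1(1μF, Q=14μC, V=14.00V), C2(1μF, Q=18μC, V=18.00V), C3(4μF, Q=11μC, V=2.75V), C4(4μF, Q=14μC, V=3.50V)
Op 1: CLOSE 2-1: Q_total=32.00, C_total=2.00, V=16.00; Q2=16.00, Q1=16.00; dissipated=4.000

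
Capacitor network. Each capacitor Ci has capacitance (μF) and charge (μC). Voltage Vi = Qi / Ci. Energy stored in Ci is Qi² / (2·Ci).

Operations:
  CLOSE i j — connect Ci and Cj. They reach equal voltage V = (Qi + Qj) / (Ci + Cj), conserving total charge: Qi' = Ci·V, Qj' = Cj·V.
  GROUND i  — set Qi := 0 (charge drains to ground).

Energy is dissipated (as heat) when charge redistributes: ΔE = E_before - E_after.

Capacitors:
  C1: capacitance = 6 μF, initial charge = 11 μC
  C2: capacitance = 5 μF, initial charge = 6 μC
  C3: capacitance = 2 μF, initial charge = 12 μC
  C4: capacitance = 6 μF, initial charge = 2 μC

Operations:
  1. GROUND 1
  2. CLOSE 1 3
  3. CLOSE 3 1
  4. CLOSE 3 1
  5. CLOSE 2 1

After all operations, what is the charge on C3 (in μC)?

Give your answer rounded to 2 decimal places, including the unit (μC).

Initial: C1(6μF, Q=11μC, V=1.83V), C2(5μF, Q=6μC, V=1.20V), C3(2μF, Q=12μC, V=6.00V), C4(6μF, Q=2μC, V=0.33V)
Op 1: GROUND 1: Q1=0; energy lost=10.083
Op 2: CLOSE 1-3: Q_total=12.00, C_total=8.00, V=1.50; Q1=9.00, Q3=3.00; dissipated=27.000
Op 3: CLOSE 3-1: Q_total=12.00, C_total=8.00, V=1.50; Q3=3.00, Q1=9.00; dissipated=0.000
Op 4: CLOSE 3-1: Q_total=12.00, C_total=8.00, V=1.50; Q3=3.00, Q1=9.00; dissipated=0.000
Op 5: CLOSE 2-1: Q_total=15.00, C_total=11.00, V=1.36; Q2=6.82, Q1=8.18; dissipated=0.123
Final charges: Q1=8.18, Q2=6.82, Q3=3.00, Q4=2.00

Answer: 3.00 μC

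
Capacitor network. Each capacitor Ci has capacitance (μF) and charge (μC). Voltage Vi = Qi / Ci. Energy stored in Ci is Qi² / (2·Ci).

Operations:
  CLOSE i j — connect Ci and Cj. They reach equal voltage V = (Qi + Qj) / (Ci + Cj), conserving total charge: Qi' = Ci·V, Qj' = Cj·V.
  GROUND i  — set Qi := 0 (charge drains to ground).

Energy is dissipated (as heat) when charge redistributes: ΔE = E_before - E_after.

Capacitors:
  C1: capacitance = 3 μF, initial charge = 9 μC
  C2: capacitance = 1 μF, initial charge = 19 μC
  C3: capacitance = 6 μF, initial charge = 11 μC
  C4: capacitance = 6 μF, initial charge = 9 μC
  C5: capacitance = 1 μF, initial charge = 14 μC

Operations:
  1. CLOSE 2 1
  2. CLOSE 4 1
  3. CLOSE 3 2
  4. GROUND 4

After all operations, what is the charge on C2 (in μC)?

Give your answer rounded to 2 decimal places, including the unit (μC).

Initial: C1(3μF, Q=9μC, V=3.00V), C2(1μF, Q=19μC, V=19.00V), C3(6μF, Q=11μC, V=1.83V), C4(6μF, Q=9μC, V=1.50V), C5(1μF, Q=14μC, V=14.00V)
Op 1: CLOSE 2-1: Q_total=28.00, C_total=4.00, V=7.00; Q2=7.00, Q1=21.00; dissipated=96.000
Op 2: CLOSE 4-1: Q_total=30.00, C_total=9.00, V=3.33; Q4=20.00, Q1=10.00; dissipated=30.250
Op 3: CLOSE 3-2: Q_total=18.00, C_total=7.00, V=2.57; Q3=15.43, Q2=2.57; dissipated=11.440
Op 4: GROUND 4: Q4=0; energy lost=33.333
Final charges: Q1=10.00, Q2=2.57, Q3=15.43, Q4=0.00, Q5=14.00

Answer: 2.57 μC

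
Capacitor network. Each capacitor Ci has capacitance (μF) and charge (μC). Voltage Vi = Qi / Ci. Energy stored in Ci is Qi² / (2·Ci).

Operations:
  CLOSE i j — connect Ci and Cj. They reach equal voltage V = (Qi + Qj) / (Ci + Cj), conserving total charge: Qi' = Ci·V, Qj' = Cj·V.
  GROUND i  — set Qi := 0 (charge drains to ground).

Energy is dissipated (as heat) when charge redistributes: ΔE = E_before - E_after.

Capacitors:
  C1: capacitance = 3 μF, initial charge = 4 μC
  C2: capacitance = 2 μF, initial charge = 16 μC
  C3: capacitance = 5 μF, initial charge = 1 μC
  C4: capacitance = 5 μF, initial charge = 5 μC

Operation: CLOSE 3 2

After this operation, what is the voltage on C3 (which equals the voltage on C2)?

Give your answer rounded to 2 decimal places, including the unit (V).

Answer: 2.43 V

Derivation:
Initial: C1(3μF, Q=4μC, V=1.33V), C2(2μF, Q=16μC, V=8.00V), C3(5μF, Q=1μC, V=0.20V), C4(5μF, Q=5μC, V=1.00V)
Op 1: CLOSE 3-2: Q_total=17.00, C_total=7.00, V=2.43; Q3=12.14, Q2=4.86; dissipated=43.457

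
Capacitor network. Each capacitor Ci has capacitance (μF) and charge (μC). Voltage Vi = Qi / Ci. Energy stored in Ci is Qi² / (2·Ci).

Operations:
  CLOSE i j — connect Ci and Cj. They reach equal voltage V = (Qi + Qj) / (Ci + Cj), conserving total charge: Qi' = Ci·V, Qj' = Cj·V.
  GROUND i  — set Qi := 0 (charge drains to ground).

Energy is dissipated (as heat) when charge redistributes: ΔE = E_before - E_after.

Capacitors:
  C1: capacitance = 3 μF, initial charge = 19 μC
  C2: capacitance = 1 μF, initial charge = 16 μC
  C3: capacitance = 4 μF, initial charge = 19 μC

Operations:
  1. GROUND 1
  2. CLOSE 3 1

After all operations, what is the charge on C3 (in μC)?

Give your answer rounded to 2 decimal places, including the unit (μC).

Answer: 10.86 μC

Derivation:
Initial: C1(3μF, Q=19μC, V=6.33V), C2(1μF, Q=16μC, V=16.00V), C3(4μF, Q=19μC, V=4.75V)
Op 1: GROUND 1: Q1=0; energy lost=60.167
Op 2: CLOSE 3-1: Q_total=19.00, C_total=7.00, V=2.71; Q3=10.86, Q1=8.14; dissipated=19.339
Final charges: Q1=8.14, Q2=16.00, Q3=10.86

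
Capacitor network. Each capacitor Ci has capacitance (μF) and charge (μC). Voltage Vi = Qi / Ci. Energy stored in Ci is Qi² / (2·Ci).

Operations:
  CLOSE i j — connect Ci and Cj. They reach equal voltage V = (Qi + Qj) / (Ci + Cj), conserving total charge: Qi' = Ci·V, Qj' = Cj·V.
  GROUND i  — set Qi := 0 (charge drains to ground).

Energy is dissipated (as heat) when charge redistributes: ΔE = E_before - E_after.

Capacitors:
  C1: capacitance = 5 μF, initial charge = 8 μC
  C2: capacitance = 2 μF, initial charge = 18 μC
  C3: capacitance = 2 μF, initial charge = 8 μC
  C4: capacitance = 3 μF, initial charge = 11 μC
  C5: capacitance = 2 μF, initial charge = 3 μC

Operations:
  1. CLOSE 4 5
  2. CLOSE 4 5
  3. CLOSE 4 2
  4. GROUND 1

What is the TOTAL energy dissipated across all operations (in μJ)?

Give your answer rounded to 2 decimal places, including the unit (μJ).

Initial: C1(5μF, Q=8μC, V=1.60V), C2(2μF, Q=18μC, V=9.00V), C3(2μF, Q=8μC, V=4.00V), C4(3μF, Q=11μC, V=3.67V), C5(2μF, Q=3μC, V=1.50V)
Op 1: CLOSE 4-5: Q_total=14.00, C_total=5.00, V=2.80; Q4=8.40, Q5=5.60; dissipated=2.817
Op 2: CLOSE 4-5: Q_total=14.00, C_total=5.00, V=2.80; Q4=8.40, Q5=5.60; dissipated=0.000
Op 3: CLOSE 4-2: Q_total=26.40, C_total=5.00, V=5.28; Q4=15.84, Q2=10.56; dissipated=23.064
Op 4: GROUND 1: Q1=0; energy lost=6.400
Total dissipated: 32.281 μJ

Answer: 32.28 μJ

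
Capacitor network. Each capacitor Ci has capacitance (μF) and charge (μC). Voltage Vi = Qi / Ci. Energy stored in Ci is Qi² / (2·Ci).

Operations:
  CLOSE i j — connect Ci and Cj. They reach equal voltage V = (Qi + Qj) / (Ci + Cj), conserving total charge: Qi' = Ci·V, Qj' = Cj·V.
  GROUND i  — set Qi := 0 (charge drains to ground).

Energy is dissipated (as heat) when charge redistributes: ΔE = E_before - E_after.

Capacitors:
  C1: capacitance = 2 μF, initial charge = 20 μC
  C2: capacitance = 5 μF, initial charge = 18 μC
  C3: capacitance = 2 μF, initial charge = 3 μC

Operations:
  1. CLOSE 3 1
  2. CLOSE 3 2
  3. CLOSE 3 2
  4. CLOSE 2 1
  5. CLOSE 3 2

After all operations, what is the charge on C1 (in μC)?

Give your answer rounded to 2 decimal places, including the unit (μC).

Answer: 9.31 μC

Derivation:
Initial: C1(2μF, Q=20μC, V=10.00V), C2(5μF, Q=18μC, V=3.60V), C3(2μF, Q=3μC, V=1.50V)
Op 1: CLOSE 3-1: Q_total=23.00, C_total=4.00, V=5.75; Q3=11.50, Q1=11.50; dissipated=36.125
Op 2: CLOSE 3-2: Q_total=29.50, C_total=7.00, V=4.21; Q3=8.43, Q2=21.07; dissipated=3.302
Op 3: CLOSE 3-2: Q_total=29.50, C_total=7.00, V=4.21; Q3=8.43, Q2=21.07; dissipated=0.000
Op 4: CLOSE 2-1: Q_total=32.57, C_total=7.00, V=4.65; Q2=23.27, Q1=9.31; dissipated=1.685
Op 5: CLOSE 3-2: Q_total=31.69, C_total=7.00, V=4.53; Q3=9.06, Q2=22.64; dissipated=0.138
Final charges: Q1=9.31, Q2=22.64, Q3=9.06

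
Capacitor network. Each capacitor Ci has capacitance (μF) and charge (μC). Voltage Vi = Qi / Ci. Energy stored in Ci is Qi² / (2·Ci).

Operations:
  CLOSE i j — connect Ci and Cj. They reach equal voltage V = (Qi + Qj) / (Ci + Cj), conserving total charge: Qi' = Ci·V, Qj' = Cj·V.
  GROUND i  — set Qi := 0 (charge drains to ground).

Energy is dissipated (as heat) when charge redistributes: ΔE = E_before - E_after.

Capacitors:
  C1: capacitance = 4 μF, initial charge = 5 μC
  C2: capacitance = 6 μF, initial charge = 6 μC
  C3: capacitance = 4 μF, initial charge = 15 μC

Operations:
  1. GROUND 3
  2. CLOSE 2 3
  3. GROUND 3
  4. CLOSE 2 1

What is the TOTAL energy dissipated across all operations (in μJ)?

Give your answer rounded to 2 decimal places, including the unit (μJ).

Answer: 30.55 μJ

Derivation:
Initial: C1(4μF, Q=5μC, V=1.25V), C2(6μF, Q=6μC, V=1.00V), C3(4μF, Q=15μC, V=3.75V)
Op 1: GROUND 3: Q3=0; energy lost=28.125
Op 2: CLOSE 2-3: Q_total=6.00, C_total=10.00, V=0.60; Q2=3.60, Q3=2.40; dissipated=1.200
Op 3: GROUND 3: Q3=0; energy lost=0.720
Op 4: CLOSE 2-1: Q_total=8.60, C_total=10.00, V=0.86; Q2=5.16, Q1=3.44; dissipated=0.507
Total dissipated: 30.552 μJ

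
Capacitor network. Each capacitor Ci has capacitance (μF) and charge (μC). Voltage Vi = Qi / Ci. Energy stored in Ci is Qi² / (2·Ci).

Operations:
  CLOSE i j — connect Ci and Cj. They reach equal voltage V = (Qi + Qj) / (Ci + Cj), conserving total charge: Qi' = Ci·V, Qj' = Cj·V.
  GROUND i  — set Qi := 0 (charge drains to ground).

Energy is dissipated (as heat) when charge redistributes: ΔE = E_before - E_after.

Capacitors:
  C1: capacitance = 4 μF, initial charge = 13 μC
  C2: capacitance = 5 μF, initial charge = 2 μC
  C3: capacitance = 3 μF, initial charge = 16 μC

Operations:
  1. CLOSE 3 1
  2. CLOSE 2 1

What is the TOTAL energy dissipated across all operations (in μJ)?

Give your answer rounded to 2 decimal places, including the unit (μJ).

Answer: 19.29 μJ

Derivation:
Initial: C1(4μF, Q=13μC, V=3.25V), C2(5μF, Q=2μC, V=0.40V), C3(3μF, Q=16μC, V=5.33V)
Op 1: CLOSE 3-1: Q_total=29.00, C_total=7.00, V=4.14; Q3=12.43, Q1=16.57; dissipated=3.720
Op 2: CLOSE 2-1: Q_total=18.57, C_total=9.00, V=2.06; Q2=10.32, Q1=8.25; dissipated=15.566
Total dissipated: 19.286 μJ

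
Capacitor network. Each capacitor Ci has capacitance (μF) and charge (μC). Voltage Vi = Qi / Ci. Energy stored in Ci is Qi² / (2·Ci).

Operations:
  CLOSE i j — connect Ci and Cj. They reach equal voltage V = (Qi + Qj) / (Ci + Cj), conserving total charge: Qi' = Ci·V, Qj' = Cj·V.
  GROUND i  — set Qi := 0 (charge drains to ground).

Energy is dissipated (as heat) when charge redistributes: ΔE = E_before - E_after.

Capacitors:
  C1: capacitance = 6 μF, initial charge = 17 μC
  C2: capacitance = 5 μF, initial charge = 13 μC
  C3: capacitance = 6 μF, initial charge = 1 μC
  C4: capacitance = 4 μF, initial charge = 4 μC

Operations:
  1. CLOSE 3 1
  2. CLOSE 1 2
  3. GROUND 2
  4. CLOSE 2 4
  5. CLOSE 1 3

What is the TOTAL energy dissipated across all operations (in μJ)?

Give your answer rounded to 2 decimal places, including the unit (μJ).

Initial: C1(6μF, Q=17μC, V=2.83V), C2(5μF, Q=13μC, V=2.60V), C3(6μF, Q=1μC, V=0.17V), C4(4μF, Q=4μC, V=1.00V)
Op 1: CLOSE 3-1: Q_total=18.00, C_total=12.00, V=1.50; Q3=9.00, Q1=9.00; dissipated=10.667
Op 2: CLOSE 1-2: Q_total=22.00, C_total=11.00, V=2.00; Q1=12.00, Q2=10.00; dissipated=1.650
Op 3: GROUND 2: Q2=0; energy lost=10.000
Op 4: CLOSE 2-4: Q_total=4.00, C_total=9.00, V=0.44; Q2=2.22, Q4=1.78; dissipated=1.111
Op 5: CLOSE 1-3: Q_total=21.00, C_total=12.00, V=1.75; Q1=10.50, Q3=10.50; dissipated=0.375
Total dissipated: 23.803 μJ

Answer: 23.80 μJ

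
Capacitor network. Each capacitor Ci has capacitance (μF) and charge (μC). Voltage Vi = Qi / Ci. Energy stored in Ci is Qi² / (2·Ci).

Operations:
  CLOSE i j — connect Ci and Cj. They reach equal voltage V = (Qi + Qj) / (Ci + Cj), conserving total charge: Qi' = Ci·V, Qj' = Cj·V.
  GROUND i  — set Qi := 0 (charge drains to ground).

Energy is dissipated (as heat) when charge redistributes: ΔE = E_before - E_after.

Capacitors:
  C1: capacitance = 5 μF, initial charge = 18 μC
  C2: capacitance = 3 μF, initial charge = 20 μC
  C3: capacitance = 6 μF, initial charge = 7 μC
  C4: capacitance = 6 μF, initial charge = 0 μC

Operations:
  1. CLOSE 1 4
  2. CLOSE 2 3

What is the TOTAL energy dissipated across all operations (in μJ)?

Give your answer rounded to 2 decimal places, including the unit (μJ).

Initial: C1(5μF, Q=18μC, V=3.60V), C2(3μF, Q=20μC, V=6.67V), C3(6μF, Q=7μC, V=1.17V), C4(6μF, Q=0μC, V=0.00V)
Op 1: CLOSE 1-4: Q_total=18.00, C_total=11.00, V=1.64; Q1=8.18, Q4=9.82; dissipated=17.673
Op 2: CLOSE 2-3: Q_total=27.00, C_total=9.00, V=3.00; Q2=9.00, Q3=18.00; dissipated=30.250
Total dissipated: 47.923 μJ

Answer: 47.92 μJ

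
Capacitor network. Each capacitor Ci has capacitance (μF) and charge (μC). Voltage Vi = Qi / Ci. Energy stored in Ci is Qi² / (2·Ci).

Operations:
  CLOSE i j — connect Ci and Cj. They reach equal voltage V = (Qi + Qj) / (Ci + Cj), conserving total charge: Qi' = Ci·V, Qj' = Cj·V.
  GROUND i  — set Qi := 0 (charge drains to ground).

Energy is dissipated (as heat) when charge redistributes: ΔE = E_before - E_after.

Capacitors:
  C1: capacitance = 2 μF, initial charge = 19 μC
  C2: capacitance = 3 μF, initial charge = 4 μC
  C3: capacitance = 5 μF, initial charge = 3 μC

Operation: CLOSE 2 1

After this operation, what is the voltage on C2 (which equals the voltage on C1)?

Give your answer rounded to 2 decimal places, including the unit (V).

Answer: 4.60 V

Derivation:
Initial: C1(2μF, Q=19μC, V=9.50V), C2(3μF, Q=4μC, V=1.33V), C3(5μF, Q=3μC, V=0.60V)
Op 1: CLOSE 2-1: Q_total=23.00, C_total=5.00, V=4.60; Q2=13.80, Q1=9.20; dissipated=40.017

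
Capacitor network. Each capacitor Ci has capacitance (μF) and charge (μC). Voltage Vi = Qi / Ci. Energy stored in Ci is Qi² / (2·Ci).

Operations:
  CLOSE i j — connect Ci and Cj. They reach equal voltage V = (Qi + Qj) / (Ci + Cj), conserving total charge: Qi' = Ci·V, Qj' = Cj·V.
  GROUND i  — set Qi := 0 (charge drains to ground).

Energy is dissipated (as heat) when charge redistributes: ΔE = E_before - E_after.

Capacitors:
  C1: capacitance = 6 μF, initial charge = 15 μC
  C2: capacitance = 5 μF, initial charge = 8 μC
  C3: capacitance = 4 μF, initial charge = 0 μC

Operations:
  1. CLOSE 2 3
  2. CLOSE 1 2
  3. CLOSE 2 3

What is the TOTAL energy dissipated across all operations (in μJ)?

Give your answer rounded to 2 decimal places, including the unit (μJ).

Initial: C1(6μF, Q=15μC, V=2.50V), C2(5μF, Q=8μC, V=1.60V), C3(4μF, Q=0μC, V=0.00V)
Op 1: CLOSE 2-3: Q_total=8.00, C_total=9.00, V=0.89; Q2=4.44, Q3=3.56; dissipated=2.844
Op 2: CLOSE 1-2: Q_total=19.44, C_total=11.00, V=1.77; Q1=10.61, Q2=8.84; dissipated=3.540
Op 3: CLOSE 2-3: Q_total=12.39, C_total=9.00, V=1.38; Q2=6.89, Q3=5.51; dissipated=0.858
Total dissipated: 7.242 μJ

Answer: 7.24 μJ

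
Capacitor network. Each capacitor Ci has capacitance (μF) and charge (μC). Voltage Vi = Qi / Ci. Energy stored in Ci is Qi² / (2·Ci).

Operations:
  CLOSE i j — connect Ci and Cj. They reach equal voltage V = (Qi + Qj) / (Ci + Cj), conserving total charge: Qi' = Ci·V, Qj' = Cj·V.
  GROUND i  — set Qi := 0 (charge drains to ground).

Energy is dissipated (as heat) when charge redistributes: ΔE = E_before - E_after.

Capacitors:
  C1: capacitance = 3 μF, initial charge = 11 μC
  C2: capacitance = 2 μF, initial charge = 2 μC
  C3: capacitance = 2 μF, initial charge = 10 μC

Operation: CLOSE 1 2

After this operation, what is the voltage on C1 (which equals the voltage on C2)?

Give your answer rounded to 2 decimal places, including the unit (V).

Initial: C1(3μF, Q=11μC, V=3.67V), C2(2μF, Q=2μC, V=1.00V), C3(2μF, Q=10μC, V=5.00V)
Op 1: CLOSE 1-2: Q_total=13.00, C_total=5.00, V=2.60; Q1=7.80, Q2=5.20; dissipated=4.267

Answer: 2.60 V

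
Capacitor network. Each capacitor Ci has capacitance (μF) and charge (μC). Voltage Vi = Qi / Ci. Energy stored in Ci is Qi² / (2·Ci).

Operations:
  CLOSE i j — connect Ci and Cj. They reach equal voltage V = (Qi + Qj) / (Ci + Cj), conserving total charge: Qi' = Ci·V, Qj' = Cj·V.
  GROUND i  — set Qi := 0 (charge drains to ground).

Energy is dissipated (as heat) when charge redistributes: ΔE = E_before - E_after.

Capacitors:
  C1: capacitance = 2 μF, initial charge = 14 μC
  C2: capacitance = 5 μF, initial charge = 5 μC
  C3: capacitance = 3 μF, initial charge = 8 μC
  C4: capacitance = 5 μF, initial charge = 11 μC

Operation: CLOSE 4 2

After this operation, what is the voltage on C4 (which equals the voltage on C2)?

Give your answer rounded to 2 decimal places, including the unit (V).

Initial: C1(2μF, Q=14μC, V=7.00V), C2(5μF, Q=5μC, V=1.00V), C3(3μF, Q=8μC, V=2.67V), C4(5μF, Q=11μC, V=2.20V)
Op 1: CLOSE 4-2: Q_total=16.00, C_total=10.00, V=1.60; Q4=8.00, Q2=8.00; dissipated=1.800

Answer: 1.60 V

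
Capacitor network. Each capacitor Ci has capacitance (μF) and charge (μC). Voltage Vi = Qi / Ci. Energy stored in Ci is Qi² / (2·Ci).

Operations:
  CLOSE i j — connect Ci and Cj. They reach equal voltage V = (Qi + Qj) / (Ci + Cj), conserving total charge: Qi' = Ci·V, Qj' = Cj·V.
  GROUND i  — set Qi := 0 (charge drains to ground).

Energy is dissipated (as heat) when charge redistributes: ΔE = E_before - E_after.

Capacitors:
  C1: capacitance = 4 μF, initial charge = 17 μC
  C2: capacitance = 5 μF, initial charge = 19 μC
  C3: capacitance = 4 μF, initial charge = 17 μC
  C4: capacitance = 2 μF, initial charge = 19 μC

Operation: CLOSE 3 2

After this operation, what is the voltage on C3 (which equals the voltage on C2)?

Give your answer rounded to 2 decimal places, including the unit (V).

Answer: 4.00 V

Derivation:
Initial: C1(4μF, Q=17μC, V=4.25V), C2(5μF, Q=19μC, V=3.80V), C3(4μF, Q=17μC, V=4.25V), C4(2μF, Q=19μC, V=9.50V)
Op 1: CLOSE 3-2: Q_total=36.00, C_total=9.00, V=4.00; Q3=16.00, Q2=20.00; dissipated=0.225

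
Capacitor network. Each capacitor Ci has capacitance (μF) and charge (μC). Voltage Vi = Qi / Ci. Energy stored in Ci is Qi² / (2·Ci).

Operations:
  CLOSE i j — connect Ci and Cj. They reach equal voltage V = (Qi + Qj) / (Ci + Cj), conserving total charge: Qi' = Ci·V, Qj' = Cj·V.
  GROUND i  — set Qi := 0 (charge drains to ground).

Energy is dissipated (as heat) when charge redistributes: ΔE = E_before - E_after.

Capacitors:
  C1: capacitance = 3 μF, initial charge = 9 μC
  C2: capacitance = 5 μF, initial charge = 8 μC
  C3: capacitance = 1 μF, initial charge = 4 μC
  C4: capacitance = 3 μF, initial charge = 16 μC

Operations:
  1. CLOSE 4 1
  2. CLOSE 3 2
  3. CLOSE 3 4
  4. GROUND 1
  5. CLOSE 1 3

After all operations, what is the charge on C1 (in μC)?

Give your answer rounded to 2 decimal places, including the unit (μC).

Initial: C1(3μF, Q=9μC, V=3.00V), C2(5μF, Q=8μC, V=1.60V), C3(1μF, Q=4μC, V=4.00V), C4(3μF, Q=16μC, V=5.33V)
Op 1: CLOSE 4-1: Q_total=25.00, C_total=6.00, V=4.17; Q4=12.50, Q1=12.50; dissipated=4.083
Op 2: CLOSE 3-2: Q_total=12.00, C_total=6.00, V=2.00; Q3=2.00, Q2=10.00; dissipated=2.400
Op 3: CLOSE 3-4: Q_total=14.50, C_total=4.00, V=3.62; Q3=3.62, Q4=10.88; dissipated=1.760
Op 4: GROUND 1: Q1=0; energy lost=26.042
Op 5: CLOSE 1-3: Q_total=3.62, C_total=4.00, V=0.91; Q1=2.72, Q3=0.91; dissipated=4.928
Final charges: Q1=2.72, Q2=10.00, Q3=0.91, Q4=10.88

Answer: 2.72 μC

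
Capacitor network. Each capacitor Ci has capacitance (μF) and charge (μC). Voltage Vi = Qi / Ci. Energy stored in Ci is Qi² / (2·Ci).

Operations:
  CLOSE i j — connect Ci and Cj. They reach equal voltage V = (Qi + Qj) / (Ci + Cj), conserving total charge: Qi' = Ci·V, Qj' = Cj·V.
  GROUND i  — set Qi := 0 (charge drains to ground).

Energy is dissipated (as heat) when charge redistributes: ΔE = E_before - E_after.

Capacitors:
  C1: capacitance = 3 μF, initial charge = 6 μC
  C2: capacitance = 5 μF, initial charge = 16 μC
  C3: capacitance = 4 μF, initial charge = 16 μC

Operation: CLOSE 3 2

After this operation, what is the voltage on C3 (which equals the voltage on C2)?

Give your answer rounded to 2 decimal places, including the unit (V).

Initial: C1(3μF, Q=6μC, V=2.00V), C2(5μF, Q=16μC, V=3.20V), C3(4μF, Q=16μC, V=4.00V)
Op 1: CLOSE 3-2: Q_total=32.00, C_total=9.00, V=3.56; Q3=14.22, Q2=17.78; dissipated=0.711

Answer: 3.56 V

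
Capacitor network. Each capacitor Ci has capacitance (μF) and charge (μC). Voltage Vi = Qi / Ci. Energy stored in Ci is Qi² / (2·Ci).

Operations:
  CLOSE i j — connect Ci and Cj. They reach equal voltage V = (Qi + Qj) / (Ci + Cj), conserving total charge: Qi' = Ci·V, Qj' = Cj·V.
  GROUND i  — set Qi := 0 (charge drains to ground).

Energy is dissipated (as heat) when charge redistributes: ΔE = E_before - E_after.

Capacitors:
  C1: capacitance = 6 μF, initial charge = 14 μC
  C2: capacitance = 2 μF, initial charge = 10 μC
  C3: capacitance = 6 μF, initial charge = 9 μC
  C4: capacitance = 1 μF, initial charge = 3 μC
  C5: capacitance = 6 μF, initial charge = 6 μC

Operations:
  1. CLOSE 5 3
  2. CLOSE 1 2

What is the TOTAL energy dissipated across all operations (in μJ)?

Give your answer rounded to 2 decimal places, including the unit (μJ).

Answer: 5.71 μJ

Derivation:
Initial: C1(6μF, Q=14μC, V=2.33V), C2(2μF, Q=10μC, V=5.00V), C3(6μF, Q=9μC, V=1.50V), C4(1μF, Q=3μC, V=3.00V), C5(6μF, Q=6μC, V=1.00V)
Op 1: CLOSE 5-3: Q_total=15.00, C_total=12.00, V=1.25; Q5=7.50, Q3=7.50; dissipated=0.375
Op 2: CLOSE 1-2: Q_total=24.00, C_total=8.00, V=3.00; Q1=18.00, Q2=6.00; dissipated=5.333
Total dissipated: 5.708 μJ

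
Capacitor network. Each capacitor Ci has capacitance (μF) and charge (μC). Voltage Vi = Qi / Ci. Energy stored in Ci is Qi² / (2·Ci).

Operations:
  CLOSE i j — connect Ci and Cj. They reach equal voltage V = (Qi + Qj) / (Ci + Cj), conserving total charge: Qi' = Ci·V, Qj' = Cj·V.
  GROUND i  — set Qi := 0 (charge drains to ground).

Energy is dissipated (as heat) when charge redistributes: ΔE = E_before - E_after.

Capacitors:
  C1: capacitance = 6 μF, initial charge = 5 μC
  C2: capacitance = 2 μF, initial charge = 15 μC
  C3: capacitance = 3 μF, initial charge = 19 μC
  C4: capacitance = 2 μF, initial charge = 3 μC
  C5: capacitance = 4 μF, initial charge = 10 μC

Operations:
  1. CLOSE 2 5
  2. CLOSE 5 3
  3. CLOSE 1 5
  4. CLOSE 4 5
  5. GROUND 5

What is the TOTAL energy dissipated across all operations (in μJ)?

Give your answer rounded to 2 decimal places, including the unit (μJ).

Initial: C1(6μF, Q=5μC, V=0.83V), C2(2μF, Q=15μC, V=7.50V), C3(3μF, Q=19μC, V=6.33V), C4(2μF, Q=3μC, V=1.50V), C5(4μF, Q=10μC, V=2.50V)
Op 1: CLOSE 2-5: Q_total=25.00, C_total=6.00, V=4.17; Q2=8.33, Q5=16.67; dissipated=16.667
Op 2: CLOSE 5-3: Q_total=35.67, C_total=7.00, V=5.10; Q5=20.38, Q3=15.29; dissipated=4.024
Op 3: CLOSE 1-5: Q_total=25.38, C_total=10.00, V=2.54; Q1=15.23, Q5=10.15; dissipated=21.797
Op 4: CLOSE 4-5: Q_total=13.15, C_total=6.00, V=2.19; Q4=4.38, Q5=8.77; dissipated=0.718
Op 5: GROUND 5: Q5=0; energy lost=9.610
Total dissipated: 52.816 μJ

Answer: 52.82 μJ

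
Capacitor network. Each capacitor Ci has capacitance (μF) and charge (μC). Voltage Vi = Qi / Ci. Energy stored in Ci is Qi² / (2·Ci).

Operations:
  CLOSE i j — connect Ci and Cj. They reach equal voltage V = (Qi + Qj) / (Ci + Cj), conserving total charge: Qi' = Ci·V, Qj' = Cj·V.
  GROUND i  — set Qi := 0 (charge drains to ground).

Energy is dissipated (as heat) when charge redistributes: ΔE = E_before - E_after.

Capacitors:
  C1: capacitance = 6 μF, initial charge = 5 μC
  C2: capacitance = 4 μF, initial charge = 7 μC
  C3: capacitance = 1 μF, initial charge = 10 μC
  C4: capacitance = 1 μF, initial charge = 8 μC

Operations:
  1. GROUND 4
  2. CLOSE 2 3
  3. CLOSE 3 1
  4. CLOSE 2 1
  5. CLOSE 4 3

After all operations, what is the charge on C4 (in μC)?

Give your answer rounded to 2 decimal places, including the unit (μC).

Initial: C1(6μF, Q=5μC, V=0.83V), C2(4μF, Q=7μC, V=1.75V), C3(1μF, Q=10μC, V=10.00V), C4(1μF, Q=8μC, V=8.00V)
Op 1: GROUND 4: Q4=0; energy lost=32.000
Op 2: CLOSE 2-3: Q_total=17.00, C_total=5.00, V=3.40; Q2=13.60, Q3=3.40; dissipated=27.225
Op 3: CLOSE 3-1: Q_total=8.40, C_total=7.00, V=1.20; Q3=1.20, Q1=7.20; dissipated=2.823
Op 4: CLOSE 2-1: Q_total=20.80, C_total=10.00, V=2.08; Q2=8.32, Q1=12.48; dissipated=5.808
Op 5: CLOSE 4-3: Q_total=1.20, C_total=2.00, V=0.60; Q4=0.60, Q3=0.60; dissipated=0.360
Final charges: Q1=12.48, Q2=8.32, Q3=0.60, Q4=0.60

Answer: 0.60 μC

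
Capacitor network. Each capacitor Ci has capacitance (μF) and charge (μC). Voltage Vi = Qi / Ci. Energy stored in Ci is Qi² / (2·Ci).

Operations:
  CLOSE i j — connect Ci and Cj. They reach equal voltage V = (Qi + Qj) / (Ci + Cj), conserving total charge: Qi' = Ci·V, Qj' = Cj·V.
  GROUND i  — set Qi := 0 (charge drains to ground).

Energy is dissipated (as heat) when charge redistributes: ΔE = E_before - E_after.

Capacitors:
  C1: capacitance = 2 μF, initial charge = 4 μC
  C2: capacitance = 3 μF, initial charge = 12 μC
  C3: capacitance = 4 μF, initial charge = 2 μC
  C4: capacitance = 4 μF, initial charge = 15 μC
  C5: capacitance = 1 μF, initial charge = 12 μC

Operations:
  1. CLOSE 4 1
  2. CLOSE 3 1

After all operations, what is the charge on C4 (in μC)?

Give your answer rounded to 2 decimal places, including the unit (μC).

Initial: C1(2μF, Q=4μC, V=2.00V), C2(3μF, Q=12μC, V=4.00V), C3(4μF, Q=2μC, V=0.50V), C4(4μF, Q=15μC, V=3.75V), C5(1μF, Q=12μC, V=12.00V)
Op 1: CLOSE 4-1: Q_total=19.00, C_total=6.00, V=3.17; Q4=12.67, Q1=6.33; dissipated=2.042
Op 2: CLOSE 3-1: Q_total=8.33, C_total=6.00, V=1.39; Q3=5.56, Q1=2.78; dissipated=4.741
Final charges: Q1=2.78, Q2=12.00, Q3=5.56, Q4=12.67, Q5=12.00

Answer: 12.67 μC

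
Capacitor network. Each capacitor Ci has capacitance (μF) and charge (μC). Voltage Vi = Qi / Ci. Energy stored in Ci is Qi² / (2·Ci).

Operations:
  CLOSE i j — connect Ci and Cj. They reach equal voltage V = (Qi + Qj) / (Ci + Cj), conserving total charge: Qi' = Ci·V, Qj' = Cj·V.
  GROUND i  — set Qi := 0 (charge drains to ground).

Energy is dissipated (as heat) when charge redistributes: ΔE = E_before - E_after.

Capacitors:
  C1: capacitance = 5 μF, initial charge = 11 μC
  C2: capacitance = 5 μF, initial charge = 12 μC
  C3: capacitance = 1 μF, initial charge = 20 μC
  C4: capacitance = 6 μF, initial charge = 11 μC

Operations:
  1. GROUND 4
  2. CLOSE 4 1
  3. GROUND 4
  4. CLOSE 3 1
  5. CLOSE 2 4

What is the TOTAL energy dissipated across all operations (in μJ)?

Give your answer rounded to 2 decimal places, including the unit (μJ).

Answer: 177.95 μJ

Derivation:
Initial: C1(5μF, Q=11μC, V=2.20V), C2(5μF, Q=12μC, V=2.40V), C3(1μF, Q=20μC, V=20.00V), C4(6μF, Q=11μC, V=1.83V)
Op 1: GROUND 4: Q4=0; energy lost=10.083
Op 2: CLOSE 4-1: Q_total=11.00, C_total=11.00, V=1.00; Q4=6.00, Q1=5.00; dissipated=6.600
Op 3: GROUND 4: Q4=0; energy lost=3.000
Op 4: CLOSE 3-1: Q_total=25.00, C_total=6.00, V=4.17; Q3=4.17, Q1=20.83; dissipated=150.417
Op 5: CLOSE 2-4: Q_total=12.00, C_total=11.00, V=1.09; Q2=5.45, Q4=6.55; dissipated=7.855
Total dissipated: 177.955 μJ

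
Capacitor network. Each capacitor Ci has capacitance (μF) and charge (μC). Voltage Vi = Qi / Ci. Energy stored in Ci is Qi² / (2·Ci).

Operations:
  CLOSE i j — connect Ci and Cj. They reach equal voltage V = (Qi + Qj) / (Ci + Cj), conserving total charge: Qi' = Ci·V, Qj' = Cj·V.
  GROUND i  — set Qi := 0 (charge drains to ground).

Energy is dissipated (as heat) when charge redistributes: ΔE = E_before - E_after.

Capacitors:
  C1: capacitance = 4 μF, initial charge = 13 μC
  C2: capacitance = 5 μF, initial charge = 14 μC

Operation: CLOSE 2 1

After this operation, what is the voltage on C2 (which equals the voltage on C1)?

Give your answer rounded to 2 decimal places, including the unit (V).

Initial: C1(4μF, Q=13μC, V=3.25V), C2(5μF, Q=14μC, V=2.80V)
Op 1: CLOSE 2-1: Q_total=27.00, C_total=9.00, V=3.00; Q2=15.00, Q1=12.00; dissipated=0.225

Answer: 3.00 V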